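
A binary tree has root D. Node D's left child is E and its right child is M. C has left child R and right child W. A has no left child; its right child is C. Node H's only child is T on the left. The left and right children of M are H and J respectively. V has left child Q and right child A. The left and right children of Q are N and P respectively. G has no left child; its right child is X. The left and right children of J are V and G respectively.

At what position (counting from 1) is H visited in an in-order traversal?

In-order visits the left subtree, then the node, then the right subtree.
At D: go left to E.
  E is a leaf — visit E.
Visit D.
At D: go right to M.
  At M: go left to H.
    At H: go left to T.
      T is a leaf — visit T.
    Visit H.
    At H: no right child.
  Visit M.
  At M: go right to J.
    At J: go left to V.
      At V: go left to Q.
        At Q: go left to N.
          N is a leaf — visit N.
        Visit Q.
        At Q: go right to P.
          P is a leaf — visit P.
      Visit V.
      At V: go right to A.
        At A: no left child.
        Visit A.
        At A: go right to C.
          At C: go left to R.
            R is a leaf — visit R.
          Visit C.
          At C: go right to W.
            W is a leaf — visit W.
    Visit J.
    At J: go right to G.
      At G: no left child.
      Visit G.
      At G: go right to X.
        X is a leaf — visit X.
Full in-order sequence: E, D, T, H, M, N, Q, P, V, A, R, C, W, J, G, X.

4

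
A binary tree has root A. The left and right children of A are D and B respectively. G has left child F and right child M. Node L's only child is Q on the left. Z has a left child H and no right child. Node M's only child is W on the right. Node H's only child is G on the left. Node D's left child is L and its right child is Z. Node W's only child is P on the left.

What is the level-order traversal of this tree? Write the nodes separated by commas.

A, D, B, L, Z, Q, H, G, F, M, W, P

Level-order visits nodes level by level from the root, left to right within each level.
Level 0: A
Level 1: D, B
Level 2: L, Z
Level 3: Q, H
Level 4: G
Level 5: F, M
Level 6: W
Level 7: P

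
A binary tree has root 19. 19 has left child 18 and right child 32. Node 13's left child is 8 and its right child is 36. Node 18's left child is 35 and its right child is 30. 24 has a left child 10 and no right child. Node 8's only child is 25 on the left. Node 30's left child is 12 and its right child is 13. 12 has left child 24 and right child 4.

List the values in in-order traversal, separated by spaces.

35 18 10 24 12 4 30 25 8 13 36 19 32

In-order visits the left subtree, then the node, then the right subtree.
At 19: go left to 18.
  At 18: go left to 35.
    35 is a leaf — visit 35.
  Visit 18.
  At 18: go right to 30.
    At 30: go left to 12.
      At 12: go left to 24.
        At 24: go left to 10.
          10 is a leaf — visit 10.
        Visit 24.
        At 24: no right child.
      Visit 12.
      At 12: go right to 4.
        4 is a leaf — visit 4.
    Visit 30.
    At 30: go right to 13.
      At 13: go left to 8.
        At 8: go left to 25.
          25 is a leaf — visit 25.
        Visit 8.
        At 8: no right child.
      Visit 13.
      At 13: go right to 36.
        36 is a leaf — visit 36.
Visit 19.
At 19: go right to 32.
  32 is a leaf — visit 32.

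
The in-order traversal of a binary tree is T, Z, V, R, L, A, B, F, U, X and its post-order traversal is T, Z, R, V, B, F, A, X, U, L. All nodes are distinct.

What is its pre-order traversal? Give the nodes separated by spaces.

L V Z T R U A F B X

The last element of post-order is the root; it splits in-order into left and right subtrees.
Root L: left subtree has 4 nodes {T, Z, V, R}, right has 5 {A, B, F, U, X}.
  Root V: left subtree has 2 nodes {T, Z}, right has 1 {R}.
    Root Z: left subtree has 1 node {T}, right has 0 { }.
  Root U: left subtree has 3 nodes {A, B, F}, right has 1 {X}.
    Root A: left subtree has 0 nodes { }, right has 2 {B, F}.
      Root F: left subtree has 1 node {B}, right has 0 { }.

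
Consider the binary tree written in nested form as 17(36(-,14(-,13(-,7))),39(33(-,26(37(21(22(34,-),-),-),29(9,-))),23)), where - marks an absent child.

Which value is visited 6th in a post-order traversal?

Post-order visits the left subtree, then the right subtree, then the node.
At 17: go left to 36.
  At 36: no left child.
  At 36: go right to 14.
    At 14: no left child.
    At 14: go right to 13.
      At 13: no left child.
      At 13: go right to 7.
        7 is a leaf — visit 7.
      Visit 13.
    Visit 14.
  Visit 36.
At 17: go right to 39.
  At 39: go left to 33.
    At 33: no left child.
    At 33: go right to 26.
      At 26: go left to 37.
        At 37: go left to 21.
          At 21: go left to 22.
            At 22: go left to 34.
              34 is a leaf — visit 34.
            At 22: no right child.
            Visit 22.
          At 21: no right child.
          Visit 21.
        At 37: no right child.
        Visit 37.
      At 26: go right to 29.
        At 29: go left to 9.
          9 is a leaf — visit 9.
        At 29: no right child.
        Visit 29.
      Visit 26.
    Visit 33.
  At 39: go right to 23.
    23 is a leaf — visit 23.
  Visit 39.
Visit 17.
Full post-order sequence: 7, 13, 14, 36, 34, 22, 21, 37, 9, 29, 26, 33, 23, 39, 17.

22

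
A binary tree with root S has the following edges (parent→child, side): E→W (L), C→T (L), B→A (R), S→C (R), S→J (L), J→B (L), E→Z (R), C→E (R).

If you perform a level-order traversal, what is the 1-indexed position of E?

6

Level-order visits nodes level by level from the root, left to right within each level.
Level 0: S
Level 1: J, C
Level 2: B, T, E
Level 3: A, W, Z
Full level-order sequence: S, J, C, B, T, E, A, W, Z.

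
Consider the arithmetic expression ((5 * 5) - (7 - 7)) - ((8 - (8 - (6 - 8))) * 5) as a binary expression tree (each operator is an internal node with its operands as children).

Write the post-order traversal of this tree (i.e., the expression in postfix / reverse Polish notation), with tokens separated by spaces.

Post-order on an expression tree gives postfix notation: for each operator, emit left operand, right operand, then the operator.

5 5 * 7 7 - - 8 8 6 8 - - - 5 * -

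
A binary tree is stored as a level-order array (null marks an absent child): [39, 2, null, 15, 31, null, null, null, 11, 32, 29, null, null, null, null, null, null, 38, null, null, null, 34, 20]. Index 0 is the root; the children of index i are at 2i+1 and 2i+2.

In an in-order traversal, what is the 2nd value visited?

In-order visits the left subtree, then the node, then the right subtree.
At 39: go left to 2.
  At 2: go left to 15.
    At 15: no left child.
    Visit 15.
    At 15: go right to 11.
      At 11: go left to 38.
        38 is a leaf — visit 38.
      Visit 11.
      At 11: no right child.
  Visit 2.
  At 2: go right to 31.
    At 31: go left to 32.
      32 is a leaf — visit 32.
    Visit 31.
    At 31: go right to 29.
      At 29: go left to 34.
        34 is a leaf — visit 34.
      Visit 29.
      At 29: go right to 20.
        20 is a leaf — visit 20.
Visit 39.
At 39: no right child.
Full in-order sequence: 15, 38, 11, 2, 32, 31, 34, 29, 20, 39.

38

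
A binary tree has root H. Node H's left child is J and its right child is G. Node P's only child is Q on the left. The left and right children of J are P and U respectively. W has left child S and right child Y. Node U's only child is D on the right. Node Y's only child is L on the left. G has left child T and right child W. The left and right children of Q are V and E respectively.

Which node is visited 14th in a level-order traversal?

L

Level-order visits nodes level by level from the root, left to right within each level.
Level 0: H
Level 1: J, G
Level 2: P, U, T, W
Level 3: Q, D, S, Y
Level 4: V, E, L
Full level-order sequence: H, J, G, P, U, T, W, Q, D, S, Y, V, E, L.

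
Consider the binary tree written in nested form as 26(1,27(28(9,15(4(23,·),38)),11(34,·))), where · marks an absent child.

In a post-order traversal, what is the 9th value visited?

11

Post-order visits the left subtree, then the right subtree, then the node.
At 26: go left to 1.
  1 is a leaf — visit 1.
At 26: go right to 27.
  At 27: go left to 28.
    At 28: go left to 9.
      9 is a leaf — visit 9.
    At 28: go right to 15.
      At 15: go left to 4.
        At 4: go left to 23.
          23 is a leaf — visit 23.
        At 4: no right child.
        Visit 4.
      At 15: go right to 38.
        38 is a leaf — visit 38.
      Visit 15.
    Visit 28.
  At 27: go right to 11.
    At 11: go left to 34.
      34 is a leaf — visit 34.
    At 11: no right child.
    Visit 11.
  Visit 27.
Visit 26.
Full post-order sequence: 1, 9, 23, 4, 38, 15, 28, 34, 11, 27, 26.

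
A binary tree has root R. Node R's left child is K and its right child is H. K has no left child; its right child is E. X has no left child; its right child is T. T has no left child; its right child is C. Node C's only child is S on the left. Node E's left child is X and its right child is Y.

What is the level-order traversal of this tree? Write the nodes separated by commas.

R, K, H, E, X, Y, T, C, S

Level-order visits nodes level by level from the root, left to right within each level.
Level 0: R
Level 1: K, H
Level 2: E
Level 3: X, Y
Level 4: T
Level 5: C
Level 6: S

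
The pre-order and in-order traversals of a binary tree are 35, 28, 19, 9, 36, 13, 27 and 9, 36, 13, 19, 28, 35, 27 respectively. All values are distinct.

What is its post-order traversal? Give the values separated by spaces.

The first element of pre-order is the root; it splits in-order into left and right subtrees.
Root 35: left subtree has 5 nodes {9, 36, 13, 19, 28}, right has 1 {27}.
  Root 28: left subtree has 4 nodes {9, 36, 13, 19}, right has 0 { }.
    Root 19: left subtree has 3 nodes {9, 36, 13}, right has 0 { }.
      Root 9: left subtree has 0 nodes { }, right has 2 {36, 13}.
        Root 36: left subtree has 0 nodes { }, right has 1 {13}.

13 36 9 19 28 27 35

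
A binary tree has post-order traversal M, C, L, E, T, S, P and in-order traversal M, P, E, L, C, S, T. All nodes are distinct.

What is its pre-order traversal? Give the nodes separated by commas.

The last element of post-order is the root; it splits in-order into left and right subtrees.
Root P: left subtree has 1 node {M}, right has 5 {E, L, C, S, T}.
  Root S: left subtree has 3 nodes {E, L, C}, right has 1 {T}.
    Root E: left subtree has 0 nodes { }, right has 2 {L, C}.
      Root L: left subtree has 0 nodes { }, right has 1 {C}.

P, M, S, E, L, C, T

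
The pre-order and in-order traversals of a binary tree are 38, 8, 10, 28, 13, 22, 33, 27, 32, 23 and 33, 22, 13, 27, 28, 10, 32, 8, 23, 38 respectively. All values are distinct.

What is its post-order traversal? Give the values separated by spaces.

The first element of pre-order is the root; it splits in-order into left and right subtrees.
Root 38: left subtree has 9 nodes {33, 22, 13, 27, 28, 10, 32, 8, 23}, right has 0 { }.
  Root 8: left subtree has 7 nodes {33, 22, 13, 27, 28, 10, 32}, right has 1 {23}.
    Root 10: left subtree has 5 nodes {33, 22, 13, 27, 28}, right has 1 {32}.
      Root 28: left subtree has 4 nodes {33, 22, 13, 27}, right has 0 { }.
        Root 13: left subtree has 2 nodes {33, 22}, right has 1 {27}.
          Root 22: left subtree has 1 node {33}, right has 0 { }.

33 22 27 13 28 32 10 23 8 38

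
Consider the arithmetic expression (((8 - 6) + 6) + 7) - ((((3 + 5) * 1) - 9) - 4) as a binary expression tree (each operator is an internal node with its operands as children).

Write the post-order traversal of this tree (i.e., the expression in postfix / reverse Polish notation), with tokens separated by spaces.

Post-order on an expression tree gives postfix notation: for each operator, emit left operand, right operand, then the operator.

8 6 - 6 + 7 + 3 5 + 1 * 9 - 4 - -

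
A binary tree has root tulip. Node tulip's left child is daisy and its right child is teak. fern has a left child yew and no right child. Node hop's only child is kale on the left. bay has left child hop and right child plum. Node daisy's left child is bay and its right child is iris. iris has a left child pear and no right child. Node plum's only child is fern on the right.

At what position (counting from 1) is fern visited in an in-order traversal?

In-order visits the left subtree, then the node, then the right subtree.
At tulip: go left to daisy.
  At daisy: go left to bay.
    At bay: go left to hop.
      At hop: go left to kale.
        kale is a leaf — visit kale.
      Visit hop.
      At hop: no right child.
    Visit bay.
    At bay: go right to plum.
      At plum: no left child.
      Visit plum.
      At plum: go right to fern.
        At fern: go left to yew.
          yew is a leaf — visit yew.
        Visit fern.
        At fern: no right child.
  Visit daisy.
  At daisy: go right to iris.
    At iris: go left to pear.
      pear is a leaf — visit pear.
    Visit iris.
    At iris: no right child.
Visit tulip.
At tulip: go right to teak.
  teak is a leaf — visit teak.
Full in-order sequence: kale, hop, bay, plum, yew, fern, daisy, pear, iris, tulip, teak.

6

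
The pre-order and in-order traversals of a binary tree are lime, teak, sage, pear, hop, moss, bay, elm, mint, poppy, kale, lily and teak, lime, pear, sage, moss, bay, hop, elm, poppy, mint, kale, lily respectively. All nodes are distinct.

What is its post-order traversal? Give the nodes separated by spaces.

The first element of pre-order is the root; it splits in-order into left and right subtrees.
Root lime: left subtree has 1 node {teak}, right has 10 {pear, sage, moss, bay, hop, elm, poppy, mint, kale, lily}.
  Root sage: left subtree has 1 node {pear}, right has 8 {moss, bay, hop, elm, poppy, mint, kale, lily}.
    Root hop: left subtree has 2 nodes {moss, bay}, right has 5 {elm, poppy, mint, kale, lily}.
      Root moss: left subtree has 0 nodes { }, right has 1 {bay}.
      Root elm: left subtree has 0 nodes { }, right has 4 {poppy, mint, kale, lily}.
        Root mint: left subtree has 1 node {poppy}, right has 2 {kale, lily}.
          Root kale: left subtree has 0 nodes { }, right has 1 {lily}.

teak pear bay moss poppy lily kale mint elm hop sage lime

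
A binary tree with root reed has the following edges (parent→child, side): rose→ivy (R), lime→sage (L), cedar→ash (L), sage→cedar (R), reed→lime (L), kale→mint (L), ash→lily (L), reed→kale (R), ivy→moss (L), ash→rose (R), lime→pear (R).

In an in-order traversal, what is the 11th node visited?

mint

In-order visits the left subtree, then the node, then the right subtree.
At reed: go left to lime.
  At lime: go left to sage.
    At sage: no left child.
    Visit sage.
    At sage: go right to cedar.
      At cedar: go left to ash.
        At ash: go left to lily.
          lily is a leaf — visit lily.
        Visit ash.
        At ash: go right to rose.
          At rose: no left child.
          Visit rose.
          At rose: go right to ivy.
            At ivy: go left to moss.
              moss is a leaf — visit moss.
            Visit ivy.
            At ivy: no right child.
      Visit cedar.
      At cedar: no right child.
  Visit lime.
  At lime: go right to pear.
    pear is a leaf — visit pear.
Visit reed.
At reed: go right to kale.
  At kale: go left to mint.
    mint is a leaf — visit mint.
  Visit kale.
  At kale: no right child.
Full in-order sequence: sage, lily, ash, rose, moss, ivy, cedar, lime, pear, reed, mint, kale.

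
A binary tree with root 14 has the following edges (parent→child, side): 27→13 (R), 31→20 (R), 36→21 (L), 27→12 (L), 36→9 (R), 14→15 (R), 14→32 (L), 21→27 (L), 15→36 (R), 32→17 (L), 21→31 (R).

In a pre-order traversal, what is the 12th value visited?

Pre-order visits the node, then its left subtree, then its right subtree.
Visit 14.
At 14: go left to 32.
  Visit 32.
  At 32: go left to 17.
    17 is a leaf — visit 17.
  At 32: no right child.
At 14: go right to 15.
  Visit 15.
  At 15: no left child.
  At 15: go right to 36.
    Visit 36.
    At 36: go left to 21.
      Visit 21.
      At 21: go left to 27.
        Visit 27.
        At 27: go left to 12.
          12 is a leaf — visit 12.
        At 27: go right to 13.
          13 is a leaf — visit 13.
      At 21: go right to 31.
        Visit 31.
        At 31: no left child.
        At 31: go right to 20.
          20 is a leaf — visit 20.
    At 36: go right to 9.
      9 is a leaf — visit 9.
Full pre-order sequence: 14, 32, 17, 15, 36, 21, 27, 12, 13, 31, 20, 9.

9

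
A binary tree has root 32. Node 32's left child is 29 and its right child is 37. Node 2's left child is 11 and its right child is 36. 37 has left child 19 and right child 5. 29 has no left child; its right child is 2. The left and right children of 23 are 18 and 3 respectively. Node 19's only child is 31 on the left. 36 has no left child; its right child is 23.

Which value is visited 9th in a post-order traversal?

Post-order visits the left subtree, then the right subtree, then the node.
At 32: go left to 29.
  At 29: no left child.
  At 29: go right to 2.
    At 2: go left to 11.
      11 is a leaf — visit 11.
    At 2: go right to 36.
      At 36: no left child.
      At 36: go right to 23.
        At 23: go left to 18.
          18 is a leaf — visit 18.
        At 23: go right to 3.
          3 is a leaf — visit 3.
        Visit 23.
      Visit 36.
    Visit 2.
  Visit 29.
At 32: go right to 37.
  At 37: go left to 19.
    At 19: go left to 31.
      31 is a leaf — visit 31.
    At 19: no right child.
    Visit 19.
  At 37: go right to 5.
    5 is a leaf — visit 5.
  Visit 37.
Visit 32.
Full post-order sequence: 11, 18, 3, 23, 36, 2, 29, 31, 19, 5, 37, 32.

19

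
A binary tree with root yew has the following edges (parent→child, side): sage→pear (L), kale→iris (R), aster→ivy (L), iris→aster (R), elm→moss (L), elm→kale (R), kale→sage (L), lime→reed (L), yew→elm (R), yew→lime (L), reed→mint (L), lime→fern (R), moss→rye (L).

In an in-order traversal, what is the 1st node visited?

In-order visits the left subtree, then the node, then the right subtree.
At yew: go left to lime.
  At lime: go left to reed.
    At reed: go left to mint.
      mint is a leaf — visit mint.
    Visit reed.
    At reed: no right child.
  Visit lime.
  At lime: go right to fern.
    fern is a leaf — visit fern.
Visit yew.
At yew: go right to elm.
  At elm: go left to moss.
    At moss: go left to rye.
      rye is a leaf — visit rye.
    Visit moss.
    At moss: no right child.
  Visit elm.
  At elm: go right to kale.
    At kale: go left to sage.
      At sage: go left to pear.
        pear is a leaf — visit pear.
      Visit sage.
      At sage: no right child.
    Visit kale.
    At kale: go right to iris.
      At iris: no left child.
      Visit iris.
      At iris: go right to aster.
        At aster: go left to ivy.
          ivy is a leaf — visit ivy.
        Visit aster.
        At aster: no right child.
Full in-order sequence: mint, reed, lime, fern, yew, rye, moss, elm, pear, sage, kale, iris, ivy, aster.

mint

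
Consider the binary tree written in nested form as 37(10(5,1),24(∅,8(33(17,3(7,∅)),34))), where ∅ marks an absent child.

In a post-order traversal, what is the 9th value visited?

8

Post-order visits the left subtree, then the right subtree, then the node.
At 37: go left to 10.
  At 10: go left to 5.
    5 is a leaf — visit 5.
  At 10: go right to 1.
    1 is a leaf — visit 1.
  Visit 10.
At 37: go right to 24.
  At 24: no left child.
  At 24: go right to 8.
    At 8: go left to 33.
      At 33: go left to 17.
        17 is a leaf — visit 17.
      At 33: go right to 3.
        At 3: go left to 7.
          7 is a leaf — visit 7.
        At 3: no right child.
        Visit 3.
      Visit 33.
    At 8: go right to 34.
      34 is a leaf — visit 34.
    Visit 8.
  Visit 24.
Visit 37.
Full post-order sequence: 5, 1, 10, 17, 7, 3, 33, 34, 8, 24, 37.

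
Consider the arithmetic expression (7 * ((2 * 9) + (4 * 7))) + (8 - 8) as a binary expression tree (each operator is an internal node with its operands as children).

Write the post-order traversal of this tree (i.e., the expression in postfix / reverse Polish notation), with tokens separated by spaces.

Post-order on an expression tree gives postfix notation: for each operator, emit left operand, right operand, then the operator.

7 2 9 * 4 7 * + * 8 8 - +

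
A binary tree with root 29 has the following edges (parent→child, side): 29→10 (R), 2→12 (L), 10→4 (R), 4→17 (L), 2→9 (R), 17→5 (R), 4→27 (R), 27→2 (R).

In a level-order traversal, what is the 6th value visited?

5

Level-order visits nodes level by level from the root, left to right within each level.
Level 0: 29
Level 1: 10
Level 2: 4
Level 3: 17, 27
Level 4: 5, 2
Level 5: 12, 9
Full level-order sequence: 29, 10, 4, 17, 27, 5, 2, 12, 9.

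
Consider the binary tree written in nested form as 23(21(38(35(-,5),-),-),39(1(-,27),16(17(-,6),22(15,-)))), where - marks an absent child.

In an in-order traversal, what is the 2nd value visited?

In-order visits the left subtree, then the node, then the right subtree.
At 23: go left to 21.
  At 21: go left to 38.
    At 38: go left to 35.
      At 35: no left child.
      Visit 35.
      At 35: go right to 5.
        5 is a leaf — visit 5.
    Visit 38.
    At 38: no right child.
  Visit 21.
  At 21: no right child.
Visit 23.
At 23: go right to 39.
  At 39: go left to 1.
    At 1: no left child.
    Visit 1.
    At 1: go right to 27.
      27 is a leaf — visit 27.
  Visit 39.
  At 39: go right to 16.
    At 16: go left to 17.
      At 17: no left child.
      Visit 17.
      At 17: go right to 6.
        6 is a leaf — visit 6.
    Visit 16.
    At 16: go right to 22.
      At 22: go left to 15.
        15 is a leaf — visit 15.
      Visit 22.
      At 22: no right child.
Full in-order sequence: 35, 5, 38, 21, 23, 1, 27, 39, 17, 6, 16, 15, 22.

5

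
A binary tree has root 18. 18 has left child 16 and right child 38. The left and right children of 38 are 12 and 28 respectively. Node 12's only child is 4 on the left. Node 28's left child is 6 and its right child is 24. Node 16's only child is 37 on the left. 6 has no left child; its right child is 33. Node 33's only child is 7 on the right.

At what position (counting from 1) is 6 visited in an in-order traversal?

7

In-order visits the left subtree, then the node, then the right subtree.
At 18: go left to 16.
  At 16: go left to 37.
    37 is a leaf — visit 37.
  Visit 16.
  At 16: no right child.
Visit 18.
At 18: go right to 38.
  At 38: go left to 12.
    At 12: go left to 4.
      4 is a leaf — visit 4.
    Visit 12.
    At 12: no right child.
  Visit 38.
  At 38: go right to 28.
    At 28: go left to 6.
      At 6: no left child.
      Visit 6.
      At 6: go right to 33.
        At 33: no left child.
        Visit 33.
        At 33: go right to 7.
          7 is a leaf — visit 7.
    Visit 28.
    At 28: go right to 24.
      24 is a leaf — visit 24.
Full in-order sequence: 37, 16, 18, 4, 12, 38, 6, 33, 7, 28, 24.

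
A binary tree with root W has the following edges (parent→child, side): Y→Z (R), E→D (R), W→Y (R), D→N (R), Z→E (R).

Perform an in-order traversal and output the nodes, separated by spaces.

W Y Z E D N

In-order visits the left subtree, then the node, then the right subtree.
At W: no left child.
Visit W.
At W: go right to Y.
  At Y: no left child.
  Visit Y.
  At Y: go right to Z.
    At Z: no left child.
    Visit Z.
    At Z: go right to E.
      At E: no left child.
      Visit E.
      At E: go right to D.
        At D: no left child.
        Visit D.
        At D: go right to N.
          N is a leaf — visit N.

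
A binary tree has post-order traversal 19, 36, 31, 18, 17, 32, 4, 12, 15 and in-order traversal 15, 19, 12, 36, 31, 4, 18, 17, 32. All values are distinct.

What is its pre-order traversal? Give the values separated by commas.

15, 12, 19, 4, 31, 36, 32, 17, 18

The last element of post-order is the root; it splits in-order into left and right subtrees.
Root 15: left subtree has 0 nodes { }, right has 8 {19, 12, 36, 31, 4, 18, 17, 32}.
  Root 12: left subtree has 1 node {19}, right has 6 {36, 31, 4, 18, 17, 32}.
    Root 4: left subtree has 2 nodes {36, 31}, right has 3 {18, 17, 32}.
      Root 31: left subtree has 1 node {36}, right has 0 { }.
      Root 32: left subtree has 2 nodes {18, 17}, right has 0 { }.
        Root 17: left subtree has 1 node {18}, right has 0 { }.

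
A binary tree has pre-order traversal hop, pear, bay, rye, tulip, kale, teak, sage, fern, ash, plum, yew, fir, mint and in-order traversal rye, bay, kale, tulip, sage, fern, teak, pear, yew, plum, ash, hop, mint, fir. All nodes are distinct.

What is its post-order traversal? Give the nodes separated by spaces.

rye kale fern sage teak tulip bay yew plum ash pear mint fir hop

The first element of pre-order is the root; it splits in-order into left and right subtrees.
Root hop: left subtree has 11 nodes {rye, bay, kale, tulip, sage, fern, teak, pear, yew, plum, ash}, right has 2 {mint, fir}.
  Root pear: left subtree has 7 nodes {rye, bay, kale, tulip, sage, fern, teak}, right has 3 {yew, plum, ash}.
    Root bay: left subtree has 1 node {rye}, right has 5 {kale, tulip, sage, fern, teak}.
      Root tulip: left subtree has 1 node {kale}, right has 3 {sage, fern, teak}.
        Root teak: left subtree has 2 nodes {sage, fern}, right has 0 { }.
          Root sage: left subtree has 0 nodes { }, right has 1 {fern}.
    Root ash: left subtree has 2 nodes {yew, plum}, right has 0 { }.
      Root plum: left subtree has 1 node {yew}, right has 0 { }.
  Root fir: left subtree has 1 node {mint}, right has 0 { }.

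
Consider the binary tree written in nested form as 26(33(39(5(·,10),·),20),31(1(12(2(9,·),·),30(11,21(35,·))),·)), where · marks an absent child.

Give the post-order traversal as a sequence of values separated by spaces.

Post-order visits the left subtree, then the right subtree, then the node.
At 26: go left to 33.
  At 33: go left to 39.
    At 39: go left to 5.
      At 5: no left child.
      At 5: go right to 10.
        10 is a leaf — visit 10.
      Visit 5.
    At 39: no right child.
    Visit 39.
  At 33: go right to 20.
    20 is a leaf — visit 20.
  Visit 33.
At 26: go right to 31.
  At 31: go left to 1.
    At 1: go left to 12.
      At 12: go left to 2.
        At 2: go left to 9.
          9 is a leaf — visit 9.
        At 2: no right child.
        Visit 2.
      At 12: no right child.
      Visit 12.
    At 1: go right to 30.
      At 30: go left to 11.
        11 is a leaf — visit 11.
      At 30: go right to 21.
        At 21: go left to 35.
          35 is a leaf — visit 35.
        At 21: no right child.
        Visit 21.
      Visit 30.
    Visit 1.
  At 31: no right child.
  Visit 31.
Visit 26.

10 5 39 20 33 9 2 12 11 35 21 30 1 31 26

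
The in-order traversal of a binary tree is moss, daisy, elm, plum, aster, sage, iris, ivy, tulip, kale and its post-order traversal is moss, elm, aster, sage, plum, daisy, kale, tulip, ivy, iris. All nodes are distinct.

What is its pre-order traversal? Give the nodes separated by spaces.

The last element of post-order is the root; it splits in-order into left and right subtrees.
Root iris: left subtree has 6 nodes {moss, daisy, elm, plum, aster, sage}, right has 3 {ivy, tulip, kale}.
  Root daisy: left subtree has 1 node {moss}, right has 4 {elm, plum, aster, sage}.
    Root plum: left subtree has 1 node {elm}, right has 2 {aster, sage}.
      Root sage: left subtree has 1 node {aster}, right has 0 { }.
  Root ivy: left subtree has 0 nodes { }, right has 2 {tulip, kale}.
    Root tulip: left subtree has 0 nodes { }, right has 1 {kale}.

iris daisy moss plum elm sage aster ivy tulip kale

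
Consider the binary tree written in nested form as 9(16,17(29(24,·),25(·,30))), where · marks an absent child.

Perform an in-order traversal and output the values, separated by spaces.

16 9 24 29 17 25 30

In-order visits the left subtree, then the node, then the right subtree.
At 9: go left to 16.
  16 is a leaf — visit 16.
Visit 9.
At 9: go right to 17.
  At 17: go left to 29.
    At 29: go left to 24.
      24 is a leaf — visit 24.
    Visit 29.
    At 29: no right child.
  Visit 17.
  At 17: go right to 25.
    At 25: no left child.
    Visit 25.
    At 25: go right to 30.
      30 is a leaf — visit 30.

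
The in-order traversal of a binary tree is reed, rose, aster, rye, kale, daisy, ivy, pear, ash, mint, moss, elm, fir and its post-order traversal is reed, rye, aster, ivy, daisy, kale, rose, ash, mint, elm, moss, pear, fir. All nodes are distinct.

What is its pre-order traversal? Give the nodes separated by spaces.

fir pear rose reed kale aster rye daisy ivy moss mint ash elm

The last element of post-order is the root; it splits in-order into left and right subtrees.
Root fir: left subtree has 12 nodes {reed, rose, aster, rye, kale, daisy, ivy, pear, ash, mint, moss, elm}, right has 0 { }.
  Root pear: left subtree has 7 nodes {reed, rose, aster, rye, kale, daisy, ivy}, right has 4 {ash, mint, moss, elm}.
    Root rose: left subtree has 1 node {reed}, right has 5 {aster, rye, kale, daisy, ivy}.
      Root kale: left subtree has 2 nodes {aster, rye}, right has 2 {daisy, ivy}.
        Root aster: left subtree has 0 nodes { }, right has 1 {rye}.
        Root daisy: left subtree has 0 nodes { }, right has 1 {ivy}.
    Root moss: left subtree has 2 nodes {ash, mint}, right has 1 {elm}.
      Root mint: left subtree has 1 node {ash}, right has 0 { }.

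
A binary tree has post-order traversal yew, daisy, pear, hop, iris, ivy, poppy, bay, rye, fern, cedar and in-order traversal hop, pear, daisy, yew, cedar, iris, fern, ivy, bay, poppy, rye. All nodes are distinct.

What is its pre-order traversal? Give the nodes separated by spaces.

The last element of post-order is the root; it splits in-order into left and right subtrees.
Root cedar: left subtree has 4 nodes {hop, pear, daisy, yew}, right has 6 {iris, fern, ivy, bay, poppy, rye}.
  Root hop: left subtree has 0 nodes { }, right has 3 {pear, daisy, yew}.
    Root pear: left subtree has 0 nodes { }, right has 2 {daisy, yew}.
      Root daisy: left subtree has 0 nodes { }, right has 1 {yew}.
  Root fern: left subtree has 1 node {iris}, right has 4 {ivy, bay, poppy, rye}.
    Root rye: left subtree has 3 nodes {ivy, bay, poppy}, right has 0 { }.
      Root bay: left subtree has 1 node {ivy}, right has 1 {poppy}.

cedar hop pear daisy yew fern iris rye bay ivy poppy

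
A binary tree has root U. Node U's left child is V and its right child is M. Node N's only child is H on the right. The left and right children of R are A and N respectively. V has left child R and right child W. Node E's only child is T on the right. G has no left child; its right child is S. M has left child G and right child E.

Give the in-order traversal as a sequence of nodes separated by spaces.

A R N H V W U G S M E T

In-order visits the left subtree, then the node, then the right subtree.
At U: go left to V.
  At V: go left to R.
    At R: go left to A.
      A is a leaf — visit A.
    Visit R.
    At R: go right to N.
      At N: no left child.
      Visit N.
      At N: go right to H.
        H is a leaf — visit H.
  Visit V.
  At V: go right to W.
    W is a leaf — visit W.
Visit U.
At U: go right to M.
  At M: go left to G.
    At G: no left child.
    Visit G.
    At G: go right to S.
      S is a leaf — visit S.
  Visit M.
  At M: go right to E.
    At E: no left child.
    Visit E.
    At E: go right to T.
      T is a leaf — visit T.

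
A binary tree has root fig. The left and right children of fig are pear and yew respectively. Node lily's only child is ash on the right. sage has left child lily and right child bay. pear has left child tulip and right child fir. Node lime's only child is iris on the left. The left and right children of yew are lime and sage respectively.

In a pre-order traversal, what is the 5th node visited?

yew

Pre-order visits the node, then its left subtree, then its right subtree.
Visit fig.
At fig: go left to pear.
  Visit pear.
  At pear: go left to tulip.
    tulip is a leaf — visit tulip.
  At pear: go right to fir.
    fir is a leaf — visit fir.
At fig: go right to yew.
  Visit yew.
  At yew: go left to lime.
    Visit lime.
    At lime: go left to iris.
      iris is a leaf — visit iris.
    At lime: no right child.
  At yew: go right to sage.
    Visit sage.
    At sage: go left to lily.
      Visit lily.
      At lily: no left child.
      At lily: go right to ash.
        ash is a leaf — visit ash.
    At sage: go right to bay.
      bay is a leaf — visit bay.
Full pre-order sequence: fig, pear, tulip, fir, yew, lime, iris, sage, lily, ash, bay.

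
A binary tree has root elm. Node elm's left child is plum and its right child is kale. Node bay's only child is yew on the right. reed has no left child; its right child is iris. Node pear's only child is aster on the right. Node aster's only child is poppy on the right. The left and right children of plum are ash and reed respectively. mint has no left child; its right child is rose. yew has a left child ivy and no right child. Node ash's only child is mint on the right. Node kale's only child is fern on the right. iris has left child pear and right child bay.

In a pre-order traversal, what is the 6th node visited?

Pre-order visits the node, then its left subtree, then its right subtree.
Visit elm.
At elm: go left to plum.
  Visit plum.
  At plum: go left to ash.
    Visit ash.
    At ash: no left child.
    At ash: go right to mint.
      Visit mint.
      At mint: no left child.
      At mint: go right to rose.
        rose is a leaf — visit rose.
  At plum: go right to reed.
    Visit reed.
    At reed: no left child.
    At reed: go right to iris.
      Visit iris.
      At iris: go left to pear.
        Visit pear.
        At pear: no left child.
        At pear: go right to aster.
          Visit aster.
          At aster: no left child.
          At aster: go right to poppy.
            poppy is a leaf — visit poppy.
      At iris: go right to bay.
        Visit bay.
        At bay: no left child.
        At bay: go right to yew.
          Visit yew.
          At yew: go left to ivy.
            ivy is a leaf — visit ivy.
          At yew: no right child.
At elm: go right to kale.
  Visit kale.
  At kale: no left child.
  At kale: go right to fern.
    fern is a leaf — visit fern.
Full pre-order sequence: elm, plum, ash, mint, rose, reed, iris, pear, aster, poppy, bay, yew, ivy, kale, fern.

reed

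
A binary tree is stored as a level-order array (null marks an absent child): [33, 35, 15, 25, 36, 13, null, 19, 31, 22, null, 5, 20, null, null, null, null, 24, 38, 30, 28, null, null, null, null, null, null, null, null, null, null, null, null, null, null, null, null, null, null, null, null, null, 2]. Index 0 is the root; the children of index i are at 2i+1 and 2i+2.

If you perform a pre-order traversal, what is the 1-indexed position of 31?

5

Pre-order visits the node, then its left subtree, then its right subtree.
Visit 33.
At 33: go left to 35.
  Visit 35.
  At 35: go left to 25.
    Visit 25.
    At 25: go left to 19.
      19 is a leaf — visit 19.
    At 25: go right to 31.
      Visit 31.
      At 31: go left to 24.
        24 is a leaf — visit 24.
      At 31: go right to 38.
        38 is a leaf — visit 38.
  At 35: go right to 36.
    Visit 36.
    At 36: go left to 22.
      Visit 22.
      At 22: go left to 30.
        30 is a leaf — visit 30.
      At 22: go right to 28.
        Visit 28.
        At 28: no left child.
        At 28: go right to 2.
          2 is a leaf — visit 2.
    At 36: no right child.
At 33: go right to 15.
  Visit 15.
  At 15: go left to 13.
    Visit 13.
    At 13: go left to 5.
      5 is a leaf — visit 5.
    At 13: go right to 20.
      20 is a leaf — visit 20.
  At 15: no right child.
Full pre-order sequence: 33, 35, 25, 19, 31, 24, 38, 36, 22, 30, 28, 2, 15, 13, 5, 20.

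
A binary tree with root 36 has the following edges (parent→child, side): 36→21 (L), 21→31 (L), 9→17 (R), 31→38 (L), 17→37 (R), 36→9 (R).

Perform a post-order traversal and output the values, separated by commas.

38, 31, 21, 37, 17, 9, 36

Post-order visits the left subtree, then the right subtree, then the node.
At 36: go left to 21.
  At 21: go left to 31.
    At 31: go left to 38.
      38 is a leaf — visit 38.
    At 31: no right child.
    Visit 31.
  At 21: no right child.
  Visit 21.
At 36: go right to 9.
  At 9: no left child.
  At 9: go right to 17.
    At 17: no left child.
    At 17: go right to 37.
      37 is a leaf — visit 37.
    Visit 17.
  Visit 9.
Visit 36.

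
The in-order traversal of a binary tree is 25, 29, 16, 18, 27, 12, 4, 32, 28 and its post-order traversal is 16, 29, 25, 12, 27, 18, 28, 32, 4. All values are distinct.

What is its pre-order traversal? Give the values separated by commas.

The last element of post-order is the root; it splits in-order into left and right subtrees.
Root 4: left subtree has 6 nodes {25, 29, 16, 18, 27, 12}, right has 2 {32, 28}.
  Root 18: left subtree has 3 nodes {25, 29, 16}, right has 2 {27, 12}.
    Root 25: left subtree has 0 nodes { }, right has 2 {29, 16}.
      Root 29: left subtree has 0 nodes { }, right has 1 {16}.
    Root 27: left subtree has 0 nodes { }, right has 1 {12}.
  Root 32: left subtree has 0 nodes { }, right has 1 {28}.

4, 18, 25, 29, 16, 27, 12, 32, 28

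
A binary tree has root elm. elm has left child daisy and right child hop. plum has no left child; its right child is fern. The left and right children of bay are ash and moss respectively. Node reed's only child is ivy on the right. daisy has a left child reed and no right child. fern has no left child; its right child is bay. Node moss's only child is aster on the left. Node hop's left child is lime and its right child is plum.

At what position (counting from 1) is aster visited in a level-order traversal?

12

Level-order visits nodes level by level from the root, left to right within each level.
Level 0: elm
Level 1: daisy, hop
Level 2: reed, lime, plum
Level 3: ivy, fern
Level 4: bay
Level 5: ash, moss
Level 6: aster
Full level-order sequence: elm, daisy, hop, reed, lime, plum, ivy, fern, bay, ash, moss, aster.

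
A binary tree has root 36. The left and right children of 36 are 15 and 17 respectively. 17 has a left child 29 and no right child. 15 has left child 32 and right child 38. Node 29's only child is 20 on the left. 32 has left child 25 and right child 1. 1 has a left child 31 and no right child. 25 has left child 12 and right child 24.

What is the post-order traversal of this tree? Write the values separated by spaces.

Post-order visits the left subtree, then the right subtree, then the node.
At 36: go left to 15.
  At 15: go left to 32.
    At 32: go left to 25.
      At 25: go left to 12.
        12 is a leaf — visit 12.
      At 25: go right to 24.
        24 is a leaf — visit 24.
      Visit 25.
    At 32: go right to 1.
      At 1: go left to 31.
        31 is a leaf — visit 31.
      At 1: no right child.
      Visit 1.
    Visit 32.
  At 15: go right to 38.
    38 is a leaf — visit 38.
  Visit 15.
At 36: go right to 17.
  At 17: go left to 29.
    At 29: go left to 20.
      20 is a leaf — visit 20.
    At 29: no right child.
    Visit 29.
  At 17: no right child.
  Visit 17.
Visit 36.

12 24 25 31 1 32 38 15 20 29 17 36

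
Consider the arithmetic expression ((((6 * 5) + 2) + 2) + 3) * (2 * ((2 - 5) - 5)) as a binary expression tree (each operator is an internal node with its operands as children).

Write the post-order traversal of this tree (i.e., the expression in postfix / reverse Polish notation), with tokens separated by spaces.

Post-order on an expression tree gives postfix notation: for each operator, emit left operand, right operand, then the operator.

6 5 * 2 + 2 + 3 + 2 2 5 - 5 - * *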